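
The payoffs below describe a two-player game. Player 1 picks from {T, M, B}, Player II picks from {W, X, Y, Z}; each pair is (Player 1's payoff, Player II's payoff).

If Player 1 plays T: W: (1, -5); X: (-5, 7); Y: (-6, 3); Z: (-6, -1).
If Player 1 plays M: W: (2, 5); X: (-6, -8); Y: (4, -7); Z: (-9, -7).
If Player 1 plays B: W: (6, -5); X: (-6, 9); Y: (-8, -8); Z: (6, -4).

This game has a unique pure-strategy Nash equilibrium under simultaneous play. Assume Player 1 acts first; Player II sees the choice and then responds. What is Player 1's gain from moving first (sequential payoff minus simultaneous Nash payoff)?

7

Solve by backward induction (Player 1 leads).
- T → Player II plays X (best of -5, 7, 3, -1); Player 1 gets -5.
- M → Player II plays W (best of 5, -8, -7, -7); Player 1 gets 2.
- B → Player II plays X (best of -5, 9, -8, -4); Player 1 gets -6.
Player 1's induced payoffs are -5, 2, -6, so Player 1 commits to M. Subgame-perfect outcome: (M, W) with payoffs (2, 5).
Now find the simultaneous Nash equilibrium.
Player 1's best replies: W→B; X→T; Y→M; Z→B.
Player II's best replies: T→X; M→W; B→X.
The unique mutual best reply is (T, X), giving (-5, 7).
Player 1's commitment gain: 2 − -5 = 7.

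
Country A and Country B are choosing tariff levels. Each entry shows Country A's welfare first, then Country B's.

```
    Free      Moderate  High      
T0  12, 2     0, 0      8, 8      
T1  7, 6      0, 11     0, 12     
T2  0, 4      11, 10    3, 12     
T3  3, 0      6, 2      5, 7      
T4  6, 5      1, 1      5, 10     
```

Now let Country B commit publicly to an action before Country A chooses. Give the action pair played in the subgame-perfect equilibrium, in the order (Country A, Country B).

Work backward from Country A's decision.
- Free: BR = T0, leader payoff 2.
- Moderate: BR = T2, leader payoff 10.
- High: BR = T0, leader payoff 8.
Country B's induced payoffs are 2, 10, 8, so Country B commits to Moderate. Subgame-perfect outcome: (T2, Moderate) with payoffs (11, 10).

(T2, Moderate)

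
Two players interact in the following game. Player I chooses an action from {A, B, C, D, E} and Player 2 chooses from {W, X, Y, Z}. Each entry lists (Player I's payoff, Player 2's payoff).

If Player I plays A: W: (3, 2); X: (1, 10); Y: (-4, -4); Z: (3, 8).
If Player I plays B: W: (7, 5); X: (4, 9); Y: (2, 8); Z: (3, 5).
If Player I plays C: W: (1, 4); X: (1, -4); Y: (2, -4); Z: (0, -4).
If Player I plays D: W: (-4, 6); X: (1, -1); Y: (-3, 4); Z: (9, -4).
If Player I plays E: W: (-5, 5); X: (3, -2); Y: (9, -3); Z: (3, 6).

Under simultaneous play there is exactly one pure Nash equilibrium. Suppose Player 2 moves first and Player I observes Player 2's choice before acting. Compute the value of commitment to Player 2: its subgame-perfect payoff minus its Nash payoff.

0

Work backward from Player I's decision.
- W: Player I compares 3, 7, 1, -4, -5 and picks B; Player 2 would get 5.
- X: Player I compares 1, 4, 1, 1, 3 and picks B; Player 2 would get 9.
- Y: Player I compares -4, 2, 2, -3, 9 and picks E; Player 2 would get -3.
- Z: Player I compares 3, 3, 0, 9, 3 and picks D; Player 2 would get -4.
Maximizing over 5, 9, -3, -4, Player 2 chooses X. Subgame-perfect outcome: (B, X) with payoffs (4, 9).
For the simultaneous game, intersect best replies.
Player I's best replies: W→B; X→B; Y→E; Z→D.
Player 2's best replies: A→X; B→X; C→W; D→W; E→Z.
The unique mutual best reply is (B, X), giving (4, 9).
Player 2's commitment gain: 9 − 9 = 0.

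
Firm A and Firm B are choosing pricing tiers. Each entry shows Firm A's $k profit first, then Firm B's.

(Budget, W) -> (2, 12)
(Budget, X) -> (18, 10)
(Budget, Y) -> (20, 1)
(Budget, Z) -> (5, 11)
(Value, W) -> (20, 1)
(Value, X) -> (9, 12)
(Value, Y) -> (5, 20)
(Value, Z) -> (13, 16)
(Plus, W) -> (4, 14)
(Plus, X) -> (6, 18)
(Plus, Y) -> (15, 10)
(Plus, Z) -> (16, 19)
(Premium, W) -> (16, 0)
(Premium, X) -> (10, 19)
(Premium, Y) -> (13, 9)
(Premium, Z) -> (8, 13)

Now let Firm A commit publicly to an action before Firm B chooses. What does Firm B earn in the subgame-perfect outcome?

19

Firm B best-responds to each possible Firm A move:
- Budget → Firm B plays W (best of 12, 10, 1, 11); Firm A gets 2.
- Value → Firm B plays Y (best of 1, 12, 20, 16); Firm A gets 5.
- Plus → Firm B plays Z (best of 14, 18, 10, 19); Firm A gets 16.
- Premium → Firm B plays X (best of 0, 19, 9, 13); Firm A gets 10.
Firm A's induced payoffs are 2, 5, 16, 10, so Firm A commits to Plus. Subgame-perfect outcome: (Plus, Z) with payoffs (16, 19).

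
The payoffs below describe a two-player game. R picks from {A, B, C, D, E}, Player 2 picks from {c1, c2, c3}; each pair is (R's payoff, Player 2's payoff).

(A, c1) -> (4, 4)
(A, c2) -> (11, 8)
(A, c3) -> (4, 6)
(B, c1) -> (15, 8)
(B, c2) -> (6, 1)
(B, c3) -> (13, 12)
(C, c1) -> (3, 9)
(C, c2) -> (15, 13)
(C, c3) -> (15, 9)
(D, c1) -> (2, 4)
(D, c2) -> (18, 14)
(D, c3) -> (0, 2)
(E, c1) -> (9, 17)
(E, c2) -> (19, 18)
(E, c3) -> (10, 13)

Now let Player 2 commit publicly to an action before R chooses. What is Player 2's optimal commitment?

c2

Backward induction with Player 2 moving first.
- c1 → R plays B (best of 4, 15, 3, 2, 9); Player 2 gets 8.
- c2 → R plays E (best of 11, 6, 15, 18, 19); Player 2 gets 18.
- c3 → R plays C (best of 4, 13, 15, 0, 10); Player 2 gets 9.
Player 2's induced payoffs are 8, 18, 9, so Player 2 commits to c2. Subgame-perfect outcome: (E, c2) with payoffs (19, 18).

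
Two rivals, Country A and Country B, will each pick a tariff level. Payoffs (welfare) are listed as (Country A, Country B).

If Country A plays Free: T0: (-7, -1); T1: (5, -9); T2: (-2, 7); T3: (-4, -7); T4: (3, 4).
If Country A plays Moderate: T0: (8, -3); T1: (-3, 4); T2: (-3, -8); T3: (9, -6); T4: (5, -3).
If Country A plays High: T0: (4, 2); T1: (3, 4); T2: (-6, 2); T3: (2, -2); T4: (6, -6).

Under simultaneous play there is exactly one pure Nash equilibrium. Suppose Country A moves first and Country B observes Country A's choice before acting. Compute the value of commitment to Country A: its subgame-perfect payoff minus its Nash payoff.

5

Backward induction with Country A moving first.
- Free: Country B compares -1, -9, 7, -7, 4 and picks T2; Country A would get -2.
- Moderate: Country B compares -3, 4, -8, -6, -3 and picks T1; Country A would get -3.
- High: Country B compares 2, 4, 2, -2, -6 and picks T1; Country A would get 3.
Maximizing over -2, -3, 3, Country A chooses High. Subgame-perfect outcome: (High, T1) with payoffs (3, 4).
Under simultaneous play:
Country A's best replies: T0→Moderate; T1→Free; T2→Free; T3→Moderate; T4→High.
Country B's best replies: Free→T2; Moderate→T1; High→T1.
Only (Free, T2) has each player best-responding; Nash payoffs (-2, 7).
Country A's commitment gain: 3 − -2 = 5.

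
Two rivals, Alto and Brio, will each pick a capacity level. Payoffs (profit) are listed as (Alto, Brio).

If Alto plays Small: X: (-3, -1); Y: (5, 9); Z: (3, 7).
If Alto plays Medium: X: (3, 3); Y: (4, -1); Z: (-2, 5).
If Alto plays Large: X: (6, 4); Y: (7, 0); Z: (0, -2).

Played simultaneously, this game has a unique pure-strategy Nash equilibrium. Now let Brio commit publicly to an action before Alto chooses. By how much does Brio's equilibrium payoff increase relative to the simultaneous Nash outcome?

Solve by backward induction (Brio leads).
- X: BR = Large, leader payoff 4.
- Y: BR = Large, leader payoff 0.
- Z: BR = Small, leader payoff 7.
Among 4, 0, 7, the best is 7 at Z. Subgame-perfect outcome: (Small, Z) with payoffs (3, 7).
Now find the simultaneous Nash equilibrium.
Alto's best replies: X→Large; Y→Large; Z→Small.
Brio's best replies: Small→Y; Medium→Z; Large→X.
Only (Large, X) has each player best-responding; Nash payoffs (6, 4).
Brio's commitment gain: 7 − 4 = 3.

3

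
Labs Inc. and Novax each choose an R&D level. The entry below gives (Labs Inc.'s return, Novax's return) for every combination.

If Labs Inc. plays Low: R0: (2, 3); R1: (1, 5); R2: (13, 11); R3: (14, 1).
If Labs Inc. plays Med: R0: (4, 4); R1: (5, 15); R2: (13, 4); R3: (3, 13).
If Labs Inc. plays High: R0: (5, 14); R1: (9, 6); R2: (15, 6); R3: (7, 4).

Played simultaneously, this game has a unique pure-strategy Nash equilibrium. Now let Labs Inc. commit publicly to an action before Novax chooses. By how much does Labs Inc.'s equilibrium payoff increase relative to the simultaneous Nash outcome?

8

Work backward from Novax's decision.
- Low: Novax compares 3, 5, 11, 1 and picks R2; Labs Inc. would get 13.
- Med: Novax compares 4, 15, 4, 13 and picks R1; Labs Inc. would get 5.
- High: Novax compares 14, 6, 6, 4 and picks R0; Labs Inc. would get 5.
Labs Inc.'s induced payoffs are 13, 5, 5, so Labs Inc. commits to Low. Subgame-perfect outcome: (Low, R2) with payoffs (13, 11).
For the simultaneous game, intersect best replies.
Labs Inc.'s best replies: R0→High; R1→High; R2→High; R3→Low.
Novax's best replies: Low→R2; Med→R1; High→R0.
Only (High, R0) has each player best-responding; Nash payoffs (5, 14).
Labs Inc.'s commitment gain: 13 − 5 = 8.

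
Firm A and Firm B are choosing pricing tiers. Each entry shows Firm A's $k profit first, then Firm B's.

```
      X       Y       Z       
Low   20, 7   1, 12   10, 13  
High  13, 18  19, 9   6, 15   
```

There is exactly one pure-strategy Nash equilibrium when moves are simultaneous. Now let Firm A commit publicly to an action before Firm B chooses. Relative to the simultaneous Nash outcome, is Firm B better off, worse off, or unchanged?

Backward induction with Firm A moving first.
- Low → Firm B plays Z (best of 7, 12, 13); Firm A gets 10.
- High → Firm B plays X (best of 18, 9, 15); Firm A gets 13.
Maximizing over 10, 13, Firm A chooses High. Subgame-perfect outcome: (High, X) with payoffs (13, 18).
Now find the simultaneous Nash equilibrium.
Firm A's best replies: X→Low; Y→High; Z→Low.
Firm B's best replies: Low→Z; High→X.
Only (Low, Z) has each player best-responding; Nash payoffs (10, 13).
Firm B earns 18 sequentially versus 13 at the Nash outcome: better off.

better off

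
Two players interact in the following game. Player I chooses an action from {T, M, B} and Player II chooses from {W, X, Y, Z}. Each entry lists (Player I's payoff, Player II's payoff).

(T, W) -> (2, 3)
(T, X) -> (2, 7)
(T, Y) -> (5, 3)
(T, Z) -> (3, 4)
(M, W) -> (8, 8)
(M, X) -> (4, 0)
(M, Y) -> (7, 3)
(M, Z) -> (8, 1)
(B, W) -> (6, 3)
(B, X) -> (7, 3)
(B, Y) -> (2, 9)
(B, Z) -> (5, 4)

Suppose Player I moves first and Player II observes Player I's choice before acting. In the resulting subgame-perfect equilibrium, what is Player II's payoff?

Work backward from Player II's decision.
- T → Player II plays X (best of 3, 7, 3, 4); Player I gets 2.
- M → Player II plays W (best of 8, 0, 3, 1); Player I gets 8.
- B → Player II plays Y (best of 3, 3, 9, 4); Player I gets 2.
Maximizing over 2, 8, 2, Player I chooses M. Subgame-perfect outcome: (M, W) with payoffs (8, 8).

8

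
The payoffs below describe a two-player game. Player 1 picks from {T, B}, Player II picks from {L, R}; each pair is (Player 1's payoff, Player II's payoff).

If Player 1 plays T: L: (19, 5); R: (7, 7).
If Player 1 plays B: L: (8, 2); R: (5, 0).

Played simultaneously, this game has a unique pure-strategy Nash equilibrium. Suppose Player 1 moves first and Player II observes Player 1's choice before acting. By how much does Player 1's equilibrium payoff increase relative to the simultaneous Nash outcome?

1

Backward induction with Player 1 moving first.
- T: Player II compares 5, 7 and picks R; Player 1 would get 7.
- B: Player II compares 2, 0 and picks L; Player 1 would get 8.
Player 1's induced payoffs are 7, 8, so Player 1 commits to B. Subgame-perfect outcome: (B, L) with payoffs (8, 2).
Now find the simultaneous Nash equilibrium.
Player 1's best replies: L→T; R→T.
Player II's best replies: T→R; B→L.
Only (T, R) has each player best-responding; Nash payoffs (7, 7).
Player 1's commitment gain: 8 − 7 = 1.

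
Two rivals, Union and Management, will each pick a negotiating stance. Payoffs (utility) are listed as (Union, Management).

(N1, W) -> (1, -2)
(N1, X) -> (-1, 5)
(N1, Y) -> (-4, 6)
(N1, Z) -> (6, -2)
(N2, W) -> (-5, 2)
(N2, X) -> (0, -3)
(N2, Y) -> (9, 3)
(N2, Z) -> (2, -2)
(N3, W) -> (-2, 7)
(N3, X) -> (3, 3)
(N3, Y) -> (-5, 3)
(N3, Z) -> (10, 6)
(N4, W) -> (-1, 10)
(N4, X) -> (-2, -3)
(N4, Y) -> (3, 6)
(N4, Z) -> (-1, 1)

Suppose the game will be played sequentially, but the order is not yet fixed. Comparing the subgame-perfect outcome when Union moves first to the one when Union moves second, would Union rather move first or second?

second

If Union leads: Management's best replies are N1→Y, N2→Y, N3→W, N4→W; Union's induced payoffs -4, 9, -2, -1; outcome (N2, Y), payoffs (9, 3).
If Management leads: Union's best replies are W→N1, X→N3, Y→N2, Z→N3; Management's induced payoffs -2, 3, 3, 6; outcome (N3, Z), payoffs (10, 6).
Union gets 9 moving first and 10 moving second, so Union prefers to move second.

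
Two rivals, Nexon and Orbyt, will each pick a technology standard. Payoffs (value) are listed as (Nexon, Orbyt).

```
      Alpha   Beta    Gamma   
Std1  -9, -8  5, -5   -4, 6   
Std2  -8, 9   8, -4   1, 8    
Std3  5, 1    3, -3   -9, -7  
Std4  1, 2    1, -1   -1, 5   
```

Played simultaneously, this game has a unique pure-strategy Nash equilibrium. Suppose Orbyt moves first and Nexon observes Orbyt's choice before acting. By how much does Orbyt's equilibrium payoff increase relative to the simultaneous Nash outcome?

Solve by backward induction (Orbyt leads).
- Alpha: BR = Std3, leader payoff 1.
- Beta: BR = Std2, leader payoff -4.
- Gamma: BR = Std2, leader payoff 8.
Maximizing over 1, -4, 8, Orbyt chooses Gamma. Subgame-perfect outcome: (Std2, Gamma) with payoffs (1, 8).
Now find the simultaneous Nash equilibrium.
Nexon's best replies: Alpha→Std3; Beta→Std2; Gamma→Std2.
Orbyt's best replies: Std1→Gamma; Std2→Alpha; Std3→Alpha; Std4→Gamma.
Only (Std3, Alpha) has each player best-responding; Nash payoffs (5, 1).
Orbyt's commitment gain: 8 − 1 = 7.

7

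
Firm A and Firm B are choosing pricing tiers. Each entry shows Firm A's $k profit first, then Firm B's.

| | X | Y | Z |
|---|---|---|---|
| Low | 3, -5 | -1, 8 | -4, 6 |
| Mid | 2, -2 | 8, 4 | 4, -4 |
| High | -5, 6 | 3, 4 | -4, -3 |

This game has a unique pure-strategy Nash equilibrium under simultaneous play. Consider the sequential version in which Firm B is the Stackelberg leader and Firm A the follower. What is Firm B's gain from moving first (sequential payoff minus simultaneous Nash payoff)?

Firm A best-responds to each possible Firm B move:
- X: Firm A compares 3, 2, -5 and picks Low; Firm B would get -5.
- Y: Firm A compares -1, 8, 3 and picks Mid; Firm B would get 4.
- Z: Firm A compares -4, 4, -4 and picks Mid; Firm B would get -4.
Among -5, 4, -4, the best is 4 at Y. Subgame-perfect outcome: (Mid, Y) with payoffs (8, 4).
For the simultaneous game, intersect best replies.
Firm A's best replies: X→Low; Y→Mid; Z→Mid.
Firm B's best replies: Low→Y; Mid→Y; High→X.
Only (Mid, Y) has each player best-responding; Nash payoffs (8, 4).
Firm B's commitment gain: 4 − 4 = 0.

0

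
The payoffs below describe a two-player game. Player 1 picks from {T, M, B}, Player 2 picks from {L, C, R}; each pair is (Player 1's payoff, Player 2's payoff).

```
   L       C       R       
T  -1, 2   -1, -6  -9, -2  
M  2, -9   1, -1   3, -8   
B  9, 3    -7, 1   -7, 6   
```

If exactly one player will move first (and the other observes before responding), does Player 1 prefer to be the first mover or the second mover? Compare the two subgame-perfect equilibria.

If Player 1 leads: Player 2's best replies are T→L, M→C, B→R; Player 1's induced payoffs -1, 1, -7; outcome (M, C), payoffs (1, -1).
If Player 2 leads: Player 1's best replies are L→B, C→M, R→M; Player 2's induced payoffs 3, -1, -8; outcome (B, L), payoffs (9, 3).
Player 1 gets 1 moving first and 9 moving second, so Player 1 prefers to move second.

second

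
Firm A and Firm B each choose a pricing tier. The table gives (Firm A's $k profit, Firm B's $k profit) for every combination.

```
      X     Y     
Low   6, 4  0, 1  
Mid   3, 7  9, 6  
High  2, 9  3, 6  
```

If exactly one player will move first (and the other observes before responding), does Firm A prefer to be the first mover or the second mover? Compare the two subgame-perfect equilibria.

If Firm A leads: Firm B's best replies are Low→X, Mid→X, High→X; Firm A's induced payoffs 6, 3, 2; outcome (Low, X), payoffs (6, 4).
If Firm B leads: Firm A's best replies are X→Low, Y→Mid; Firm B's induced payoffs 4, 6; outcome (Mid, Y), payoffs (9, 6).
Firm A gets 6 moving first and 9 moving second, so Firm A prefers to move second.

second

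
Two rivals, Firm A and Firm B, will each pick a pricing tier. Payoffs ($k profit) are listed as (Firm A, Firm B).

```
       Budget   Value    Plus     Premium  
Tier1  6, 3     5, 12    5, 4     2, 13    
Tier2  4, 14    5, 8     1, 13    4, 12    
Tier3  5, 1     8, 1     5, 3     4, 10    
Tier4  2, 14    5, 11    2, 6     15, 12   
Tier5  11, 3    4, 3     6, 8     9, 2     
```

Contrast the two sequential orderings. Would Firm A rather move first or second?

If Firm A leads: Firm B's best replies are Tier1→Premium, Tier2→Budget, Tier3→Premium, Tier4→Budget, Tier5→Plus; Firm A's induced payoffs 2, 4, 4, 2, 6; outcome (Tier5, Plus), payoffs (6, 8).
If Firm B leads: Firm A's best replies are Budget→Tier5, Value→Tier3, Plus→Tier5, Premium→Tier4; Firm B's induced payoffs 3, 1, 8, 12; outcome (Tier4, Premium), payoffs (15, 12).
Firm A gets 6 moving first and 15 moving second, so Firm A prefers to move second.

second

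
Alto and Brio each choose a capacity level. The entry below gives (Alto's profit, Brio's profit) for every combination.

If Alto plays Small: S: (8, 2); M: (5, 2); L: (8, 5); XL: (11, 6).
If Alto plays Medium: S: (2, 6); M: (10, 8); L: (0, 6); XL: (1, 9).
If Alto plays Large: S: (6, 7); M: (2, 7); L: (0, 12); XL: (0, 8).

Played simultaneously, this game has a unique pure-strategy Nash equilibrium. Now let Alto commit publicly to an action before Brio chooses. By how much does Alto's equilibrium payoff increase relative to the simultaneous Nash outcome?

Brio best-responds to each possible Alto move:
- Small: Brio compares 2, 2, 5, 6 and picks XL; Alto would get 11.
- Medium: Brio compares 6, 8, 6, 9 and picks XL; Alto would get 1.
- Large: Brio compares 7, 7, 12, 8 and picks L; Alto would get 0.
Alto's induced payoffs are 11, 1, 0, so Alto commits to Small. Subgame-perfect outcome: (Small, XL) with payoffs (11, 6).
Now find the simultaneous Nash equilibrium.
Alto's best replies: S→Small; M→Medium; L→Small; XL→Small.
Brio's best replies: Small→XL; Medium→XL; Large→L.
Only (Small, XL) has each player best-responding; Nash payoffs (11, 6).
Alto's commitment gain: 11 − 11 = 0.

0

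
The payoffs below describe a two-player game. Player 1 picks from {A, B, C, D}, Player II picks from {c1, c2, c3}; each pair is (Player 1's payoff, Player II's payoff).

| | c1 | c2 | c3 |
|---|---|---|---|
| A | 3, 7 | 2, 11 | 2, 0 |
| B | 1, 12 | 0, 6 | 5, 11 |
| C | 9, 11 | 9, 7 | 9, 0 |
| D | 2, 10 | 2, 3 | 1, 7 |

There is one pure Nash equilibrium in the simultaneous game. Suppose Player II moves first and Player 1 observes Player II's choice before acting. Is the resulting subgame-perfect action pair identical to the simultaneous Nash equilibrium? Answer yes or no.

Backward induction with Player II moving first.
- c1: Player 1 compares 3, 1, 9, 2 and picks C; Player II would get 11.
- c2: Player 1 compares 2, 0, 9, 2 and picks C; Player II would get 7.
- c3: Player 1 compares 2, 5, 9, 1 and picks C; Player II would get 0.
Among 11, 7, 0, the best is 11 at c1. Subgame-perfect outcome: (C, c1) with payoffs (9, 11).
For the simultaneous game, intersect best replies.
Player 1's best replies: c1→C; c2→C; c3→C.
Player II's best replies: A→c2; B→c1; C→c1; D→c1.
Only (C, c1) has each player best-responding; Nash payoffs (9, 11).
Sequential outcome (C, c1) coincides with the Nash profile (C, c1).

yes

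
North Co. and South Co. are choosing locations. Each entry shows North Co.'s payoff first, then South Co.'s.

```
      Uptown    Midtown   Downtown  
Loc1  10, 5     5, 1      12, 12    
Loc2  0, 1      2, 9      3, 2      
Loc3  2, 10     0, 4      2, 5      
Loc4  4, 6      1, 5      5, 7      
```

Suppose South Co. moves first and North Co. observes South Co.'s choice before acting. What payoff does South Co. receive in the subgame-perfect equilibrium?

12

Work backward from North Co.'s decision.
- Uptown: North Co. compares 10, 0, 2, 4 and picks Loc1; South Co. would get 5.
- Midtown: North Co. compares 5, 2, 0, 1 and picks Loc1; South Co. would get 1.
- Downtown: North Co. compares 12, 3, 2, 5 and picks Loc1; South Co. would get 12.
Among 5, 1, 12, the best is 12 at Downtown. Subgame-perfect outcome: (Loc1, Downtown) with payoffs (12, 12).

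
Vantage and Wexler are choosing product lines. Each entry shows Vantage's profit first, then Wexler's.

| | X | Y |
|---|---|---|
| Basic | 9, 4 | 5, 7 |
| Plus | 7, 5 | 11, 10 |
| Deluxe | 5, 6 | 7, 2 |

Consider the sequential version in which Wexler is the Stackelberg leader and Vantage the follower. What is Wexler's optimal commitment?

Backward induction with Wexler moving first.
- X: Vantage compares 9, 7, 5 and picks Basic; Wexler would get 4.
- Y: Vantage compares 5, 11, 7 and picks Plus; Wexler would get 10.
Wexler's induced payoffs are 4, 10, so Wexler commits to Y. Subgame-perfect outcome: (Plus, Y) with payoffs (11, 10).

Y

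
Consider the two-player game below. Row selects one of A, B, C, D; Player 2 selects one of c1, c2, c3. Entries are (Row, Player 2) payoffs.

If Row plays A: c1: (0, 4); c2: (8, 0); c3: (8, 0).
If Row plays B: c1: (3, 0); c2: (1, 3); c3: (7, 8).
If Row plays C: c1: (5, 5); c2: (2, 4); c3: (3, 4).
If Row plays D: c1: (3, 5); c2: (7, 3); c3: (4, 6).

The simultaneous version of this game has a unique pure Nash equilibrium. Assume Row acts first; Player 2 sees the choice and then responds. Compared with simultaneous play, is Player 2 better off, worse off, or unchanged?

better off

Work backward from Player 2's decision.
- A → Player 2 plays c1 (best of 4, 0, 0); Row gets 0.
- B → Player 2 plays c3 (best of 0, 3, 8); Row gets 7.
- C → Player 2 plays c1 (best of 5, 4, 4); Row gets 5.
- D → Player 2 plays c3 (best of 5, 3, 6); Row gets 4.
Maximizing over 0, 7, 5, 4, Row chooses B. Subgame-perfect outcome: (B, c3) with payoffs (7, 8).
For the simultaneous game, intersect best replies.
Row's best replies: c1→C; c2→A; c3→A.
Player 2's best replies: A→c1; B→c3; C→c1; D→c3.
Only (C, c1) has each player best-responding; Nash payoffs (5, 5).
Player 2 earns 8 sequentially versus 5 at the Nash outcome: better off.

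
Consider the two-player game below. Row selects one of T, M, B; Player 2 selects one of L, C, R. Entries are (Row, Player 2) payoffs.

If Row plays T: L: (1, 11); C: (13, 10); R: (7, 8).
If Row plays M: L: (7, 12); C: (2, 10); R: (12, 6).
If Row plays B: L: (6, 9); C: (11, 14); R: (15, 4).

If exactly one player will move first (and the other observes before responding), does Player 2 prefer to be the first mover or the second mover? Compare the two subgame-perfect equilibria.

If Row leads: Player 2's best replies are T→L, M→L, B→C; Row's induced payoffs 1, 7, 11; outcome (B, C), payoffs (11, 14).
If Player 2 leads: Row's best replies are L→M, C→T, R→B; Player 2's induced payoffs 12, 10, 4; outcome (M, L), payoffs (7, 12).
Player 2 gets 12 moving first and 14 moving second, so Player 2 prefers to move second.

second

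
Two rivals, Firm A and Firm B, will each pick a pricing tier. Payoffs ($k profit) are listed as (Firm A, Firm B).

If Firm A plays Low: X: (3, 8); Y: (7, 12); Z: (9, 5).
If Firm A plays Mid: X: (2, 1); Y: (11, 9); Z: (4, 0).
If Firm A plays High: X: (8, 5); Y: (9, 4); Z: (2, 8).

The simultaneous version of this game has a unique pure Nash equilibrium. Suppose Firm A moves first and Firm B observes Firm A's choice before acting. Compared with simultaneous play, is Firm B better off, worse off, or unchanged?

unchanged

Backward induction with Firm A moving first.
- Low: BR = Y, leader payoff 7.
- Mid: BR = Y, leader payoff 11.
- High: BR = Z, leader payoff 2.
Among 7, 11, 2, the best is 11 at Mid. Subgame-perfect outcome: (Mid, Y) with payoffs (11, 9).
Now find the simultaneous Nash equilibrium.
Firm A's best replies: X→High; Y→Mid; Z→Low.
Firm B's best replies: Low→Y; Mid→Y; High→Z.
Only (Mid, Y) has each player best-responding; Nash payoffs (11, 9).
Firm B earns 9 sequentially versus 9 at the Nash outcome: unchanged.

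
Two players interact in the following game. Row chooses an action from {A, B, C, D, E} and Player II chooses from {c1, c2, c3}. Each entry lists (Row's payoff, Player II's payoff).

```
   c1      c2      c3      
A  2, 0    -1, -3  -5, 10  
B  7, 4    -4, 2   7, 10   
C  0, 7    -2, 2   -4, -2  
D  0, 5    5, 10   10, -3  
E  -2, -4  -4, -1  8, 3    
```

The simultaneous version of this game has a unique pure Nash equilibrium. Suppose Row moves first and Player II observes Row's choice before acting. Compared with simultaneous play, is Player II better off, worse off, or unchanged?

Backward induction with Row moving first.
- A: BR = c3, leader payoff -5.
- B: BR = c3, leader payoff 7.
- C: BR = c1, leader payoff 0.
- D: BR = c2, leader payoff 5.
- E: BR = c3, leader payoff 8.
Maximizing over -5, 7, 0, 5, 8, Row chooses E. Subgame-perfect outcome: (E, c3) with payoffs (8, 3).
For the simultaneous game, intersect best replies.
Row's best replies: c1→B; c2→D; c3→D.
Player II's best replies: A→c3; B→c3; C→c1; D→c2; E→c3.
The unique mutual best reply is (D, c2), giving (5, 10).
Player II earns 3 sequentially versus 10 at the Nash outcome: worse off.

worse off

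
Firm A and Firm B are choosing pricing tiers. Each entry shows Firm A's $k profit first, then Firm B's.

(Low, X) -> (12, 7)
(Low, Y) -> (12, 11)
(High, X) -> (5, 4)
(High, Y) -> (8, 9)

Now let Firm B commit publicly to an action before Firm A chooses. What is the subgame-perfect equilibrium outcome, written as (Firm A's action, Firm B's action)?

(Low, Y)

Work backward from Firm A's decision.
- X → Firm A plays Low (best of 12, 5); Firm B gets 7.
- Y → Firm A plays Low (best of 12, 8); Firm B gets 11.
Maximizing over 7, 11, Firm B chooses Y. Subgame-perfect outcome: (Low, Y) with payoffs (12, 11).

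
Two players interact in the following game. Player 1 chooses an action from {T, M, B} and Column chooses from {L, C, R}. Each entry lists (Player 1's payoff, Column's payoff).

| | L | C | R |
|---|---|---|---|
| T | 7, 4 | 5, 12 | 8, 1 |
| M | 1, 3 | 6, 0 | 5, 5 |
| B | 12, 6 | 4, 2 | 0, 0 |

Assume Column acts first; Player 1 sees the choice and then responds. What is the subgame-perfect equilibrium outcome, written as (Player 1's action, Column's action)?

(B, L)

Solve by backward induction (Column leads).
- L: Player 1 compares 7, 1, 12 and picks B; Column would get 6.
- C: Player 1 compares 5, 6, 4 and picks M; Column would get 0.
- R: Player 1 compares 8, 5, 0 and picks T; Column would get 1.
Column's induced payoffs are 6, 0, 1, so Column commits to L. Subgame-perfect outcome: (B, L) with payoffs (12, 6).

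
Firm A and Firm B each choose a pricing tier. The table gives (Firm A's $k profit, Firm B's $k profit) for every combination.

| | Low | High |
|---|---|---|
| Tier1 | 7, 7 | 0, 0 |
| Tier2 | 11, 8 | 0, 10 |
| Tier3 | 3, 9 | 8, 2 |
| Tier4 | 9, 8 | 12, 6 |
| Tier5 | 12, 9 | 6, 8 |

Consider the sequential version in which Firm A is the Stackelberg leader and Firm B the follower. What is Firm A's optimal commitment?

Tier5

Solve by backward induction (Firm A leads).
- Tier1: BR = Low, leader payoff 7.
- Tier2: BR = High, leader payoff 0.
- Tier3: BR = Low, leader payoff 3.
- Tier4: BR = Low, leader payoff 9.
- Tier5: BR = Low, leader payoff 12.
Maximizing over 7, 0, 3, 9, 12, Firm A chooses Tier5. Subgame-perfect outcome: (Tier5, Low) with payoffs (12, 9).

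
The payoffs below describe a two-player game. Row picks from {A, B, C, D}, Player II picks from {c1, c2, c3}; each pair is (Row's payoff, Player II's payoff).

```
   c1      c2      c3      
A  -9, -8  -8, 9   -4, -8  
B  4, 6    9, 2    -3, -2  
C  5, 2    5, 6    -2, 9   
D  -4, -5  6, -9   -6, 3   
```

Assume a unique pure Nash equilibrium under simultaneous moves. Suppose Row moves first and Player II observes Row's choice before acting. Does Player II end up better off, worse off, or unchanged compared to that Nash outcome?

worse off

Work backward from Player II's decision.
- A → Player II plays c2 (best of -8, 9, -8); Row gets -8.
- B → Player II plays c1 (best of 6, 2, -2); Row gets 4.
- C → Player II plays c3 (best of 2, 6, 9); Row gets -2.
- D → Player II plays c3 (best of -5, -9, 3); Row gets -6.
Maximizing over -8, 4, -2, -6, Row chooses B. Subgame-perfect outcome: (B, c1) with payoffs (4, 6).
Now find the simultaneous Nash equilibrium.
Row's best replies: c1→C; c2→B; c3→C.
Player II's best replies: A→c2; B→c1; C→c3; D→c3.
Only (C, c3) has each player best-responding; Nash payoffs (-2, 9).
Player II earns 6 sequentially versus 9 at the Nash outcome: worse off.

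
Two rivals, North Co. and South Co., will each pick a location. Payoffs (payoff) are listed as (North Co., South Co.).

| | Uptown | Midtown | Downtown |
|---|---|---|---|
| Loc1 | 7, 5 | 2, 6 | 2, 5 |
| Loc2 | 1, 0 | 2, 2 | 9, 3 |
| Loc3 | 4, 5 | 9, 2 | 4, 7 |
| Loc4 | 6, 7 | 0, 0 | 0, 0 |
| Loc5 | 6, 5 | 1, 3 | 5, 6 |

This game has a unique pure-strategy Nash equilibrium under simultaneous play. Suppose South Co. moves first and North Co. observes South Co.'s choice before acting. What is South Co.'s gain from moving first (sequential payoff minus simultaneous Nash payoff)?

2

Solve by backward induction (South Co. leads).
- Uptown: North Co. compares 7, 1, 4, 6, 6 and picks Loc1; South Co. would get 5.
- Midtown: North Co. compares 2, 2, 9, 0, 1 and picks Loc3; South Co. would get 2.
- Downtown: North Co. compares 2, 9, 4, 0, 5 and picks Loc2; South Co. would get 3.
Maximizing over 5, 2, 3, South Co. chooses Uptown. Subgame-perfect outcome: (Loc1, Uptown) with payoffs (7, 5).
Under simultaneous play:
North Co.'s best replies: Uptown→Loc1; Midtown→Loc3; Downtown→Loc2.
South Co.'s best replies: Loc1→Midtown; Loc2→Downtown; Loc3→Downtown; Loc4→Uptown; Loc5→Downtown.
The unique mutual best reply is (Loc2, Downtown), giving (9, 3).
South Co.'s commitment gain: 5 − 3 = 2.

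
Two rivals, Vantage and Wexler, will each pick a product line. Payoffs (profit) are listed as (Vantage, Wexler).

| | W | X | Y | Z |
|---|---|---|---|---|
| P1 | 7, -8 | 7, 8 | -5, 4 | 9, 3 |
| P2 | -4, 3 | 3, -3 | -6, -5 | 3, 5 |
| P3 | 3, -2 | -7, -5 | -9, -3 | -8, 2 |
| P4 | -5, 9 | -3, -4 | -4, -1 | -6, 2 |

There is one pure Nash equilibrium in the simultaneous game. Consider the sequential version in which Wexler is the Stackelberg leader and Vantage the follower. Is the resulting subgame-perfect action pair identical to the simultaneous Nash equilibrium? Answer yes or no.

Work backward from Vantage's decision.
- W: BR = P1, leader payoff -8.
- X: BR = P1, leader payoff 8.
- Y: BR = P4, leader payoff -1.
- Z: BR = P1, leader payoff 3.
Among -8, 8, -1, 3, the best is 8 at X. Subgame-perfect outcome: (P1, X) with payoffs (7, 8).
For the simultaneous game, intersect best replies.
Vantage's best replies: W→P1; X→P1; Y→P4; Z→P1.
Wexler's best replies: P1→X; P2→Z; P3→Z; P4→W.
The unique mutual best reply is (P1, X), giving (7, 8).
Sequential outcome (P1, X) coincides with the Nash profile (P1, X).

yes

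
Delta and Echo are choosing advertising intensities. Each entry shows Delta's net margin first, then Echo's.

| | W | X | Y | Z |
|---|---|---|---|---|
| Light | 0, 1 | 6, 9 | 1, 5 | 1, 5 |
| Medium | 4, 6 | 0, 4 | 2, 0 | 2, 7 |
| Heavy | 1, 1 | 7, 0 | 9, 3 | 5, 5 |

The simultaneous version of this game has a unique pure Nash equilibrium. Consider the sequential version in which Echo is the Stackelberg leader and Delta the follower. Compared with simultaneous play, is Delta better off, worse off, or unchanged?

worse off

Delta best-responds to each possible Echo move:
- W → Delta plays Medium (best of 0, 4, 1); Echo gets 6.
- X → Delta plays Heavy (best of 6, 0, 7); Echo gets 0.
- Y → Delta plays Heavy (best of 1, 2, 9); Echo gets 3.
- Z → Delta plays Heavy (best of 1, 2, 5); Echo gets 5.
Among 6, 0, 3, 5, the best is 6 at W. Subgame-perfect outcome: (Medium, W) with payoffs (4, 6).
For the simultaneous game, intersect best replies.
Delta's best replies: W→Medium; X→Heavy; Y→Heavy; Z→Heavy.
Echo's best replies: Light→X; Medium→Z; Heavy→Z.
Only (Heavy, Z) has each player best-responding; Nash payoffs (5, 5).
Delta earns 4 sequentially versus 5 at the Nash outcome: worse off.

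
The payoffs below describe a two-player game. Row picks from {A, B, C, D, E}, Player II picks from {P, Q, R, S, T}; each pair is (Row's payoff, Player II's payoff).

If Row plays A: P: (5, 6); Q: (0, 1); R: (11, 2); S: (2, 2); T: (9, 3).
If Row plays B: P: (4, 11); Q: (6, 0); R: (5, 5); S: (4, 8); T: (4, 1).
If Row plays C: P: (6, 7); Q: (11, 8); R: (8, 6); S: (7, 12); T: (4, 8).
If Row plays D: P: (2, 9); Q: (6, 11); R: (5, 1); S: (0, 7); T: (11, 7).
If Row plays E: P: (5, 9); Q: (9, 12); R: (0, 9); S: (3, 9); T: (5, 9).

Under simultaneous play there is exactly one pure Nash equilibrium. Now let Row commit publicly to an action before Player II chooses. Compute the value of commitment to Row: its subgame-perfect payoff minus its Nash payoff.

Player II best-responds to each possible Row move:
- A: BR = P, leader payoff 5.
- B: BR = P, leader payoff 4.
- C: BR = S, leader payoff 7.
- D: BR = Q, leader payoff 6.
- E: BR = Q, leader payoff 9.
Maximizing over 5, 4, 7, 6, 9, Row chooses E. Subgame-perfect outcome: (E, Q) with payoffs (9, 12).
For the simultaneous game, intersect best replies.
Row's best replies: P→C; Q→C; R→A; S→C; T→D.
Player II's best replies: A→P; B→P; C→S; D→Q; E→Q.
Only (C, S) has each player best-responding; Nash payoffs (7, 12).
Row's commitment gain: 9 − 7 = 2.

2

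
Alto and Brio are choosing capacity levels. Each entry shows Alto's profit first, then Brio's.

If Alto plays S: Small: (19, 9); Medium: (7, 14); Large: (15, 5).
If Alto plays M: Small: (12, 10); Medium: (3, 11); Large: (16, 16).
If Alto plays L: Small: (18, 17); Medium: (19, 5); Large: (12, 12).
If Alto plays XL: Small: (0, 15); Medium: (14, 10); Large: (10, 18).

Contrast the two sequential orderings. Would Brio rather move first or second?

second

If Alto leads: Brio's best replies are S→Medium, M→Large, L→Small, XL→Large; Alto's induced payoffs 7, 16, 18, 10; outcome (L, Small), payoffs (18, 17).
If Brio leads: Alto's best replies are Small→S, Medium→L, Large→M; Brio's induced payoffs 9, 5, 16; outcome (M, Large), payoffs (16, 16).
Brio gets 16 moving first and 17 moving second, so Brio prefers to move second.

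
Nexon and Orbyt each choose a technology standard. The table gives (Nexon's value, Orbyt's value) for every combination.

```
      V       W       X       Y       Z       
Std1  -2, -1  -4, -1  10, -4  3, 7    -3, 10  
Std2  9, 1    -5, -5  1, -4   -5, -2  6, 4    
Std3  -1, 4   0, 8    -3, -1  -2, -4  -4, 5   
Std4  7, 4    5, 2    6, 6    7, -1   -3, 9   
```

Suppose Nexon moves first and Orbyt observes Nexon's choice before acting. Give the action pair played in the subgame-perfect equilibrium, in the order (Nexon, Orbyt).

Work backward from Orbyt's decision.
- Std1 → Orbyt plays Z (best of -1, -1, -4, 7, 10); Nexon gets -3.
- Std2 → Orbyt plays Z (best of 1, -5, -4, -2, 4); Nexon gets 6.
- Std3 → Orbyt plays W (best of 4, 8, -1, -4, 5); Nexon gets 0.
- Std4 → Orbyt plays Z (best of 4, 2, 6, -1, 9); Nexon gets -3.
Maximizing over -3, 6, 0, -3, Nexon chooses Std2. Subgame-perfect outcome: (Std2, Z) with payoffs (6, 4).

(Std2, Z)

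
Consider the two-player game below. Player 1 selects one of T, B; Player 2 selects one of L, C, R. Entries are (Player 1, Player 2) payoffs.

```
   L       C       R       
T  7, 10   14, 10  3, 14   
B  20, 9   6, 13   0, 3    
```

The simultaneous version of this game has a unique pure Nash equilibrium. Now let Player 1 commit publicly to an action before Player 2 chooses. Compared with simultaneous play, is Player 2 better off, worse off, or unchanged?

Player 2 best-responds to each possible Player 1 move:
- T → Player 2 plays R (best of 10, 10, 14); Player 1 gets 3.
- B → Player 2 plays C (best of 9, 13, 3); Player 1 gets 6.
Maximizing over 3, 6, Player 1 chooses B. Subgame-perfect outcome: (B, C) with payoffs (6, 13).
For the simultaneous game, intersect best replies.
Player 1's best replies: L→B; C→T; R→T.
Player 2's best replies: T→R; B→C.
The unique mutual best reply is (T, R), giving (3, 14).
Player 2 earns 13 sequentially versus 14 at the Nash outcome: worse off.

worse off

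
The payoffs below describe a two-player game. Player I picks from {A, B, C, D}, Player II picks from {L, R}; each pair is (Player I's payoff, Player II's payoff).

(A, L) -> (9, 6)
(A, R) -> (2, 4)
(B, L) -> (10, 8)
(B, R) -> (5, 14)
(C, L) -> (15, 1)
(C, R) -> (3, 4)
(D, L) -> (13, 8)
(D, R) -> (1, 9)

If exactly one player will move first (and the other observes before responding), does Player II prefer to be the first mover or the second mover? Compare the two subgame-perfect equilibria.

first

If Player I leads: Player II's best replies are A→L, B→R, C→R, D→R; Player I's induced payoffs 9, 5, 3, 1; outcome (A, L), payoffs (9, 6).
If Player II leads: Player I's best replies are L→C, R→B; Player II's induced payoffs 1, 14; outcome (B, R), payoffs (5, 14).
Player II gets 14 moving first and 6 moving second, so Player II prefers to move first.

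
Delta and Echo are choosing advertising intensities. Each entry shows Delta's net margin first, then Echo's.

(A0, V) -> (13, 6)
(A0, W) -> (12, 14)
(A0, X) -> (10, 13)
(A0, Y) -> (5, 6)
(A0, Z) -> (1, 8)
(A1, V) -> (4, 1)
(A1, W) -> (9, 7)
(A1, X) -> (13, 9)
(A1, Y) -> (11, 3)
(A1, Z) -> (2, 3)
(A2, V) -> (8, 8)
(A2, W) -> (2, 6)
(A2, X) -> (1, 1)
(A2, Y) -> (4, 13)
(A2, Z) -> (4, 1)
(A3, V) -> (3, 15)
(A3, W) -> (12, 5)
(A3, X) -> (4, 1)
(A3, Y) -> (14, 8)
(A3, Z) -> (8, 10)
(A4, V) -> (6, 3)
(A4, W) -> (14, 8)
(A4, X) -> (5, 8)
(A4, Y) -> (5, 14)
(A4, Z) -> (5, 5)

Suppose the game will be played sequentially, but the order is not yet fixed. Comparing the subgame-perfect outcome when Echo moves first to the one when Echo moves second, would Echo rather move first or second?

If Delta leads: Echo's best replies are A0→W, A1→X, A2→Y, A3→V, A4→Y; Delta's induced payoffs 12, 13, 4, 3, 5; outcome (A1, X), payoffs (13, 9).
If Echo leads: Delta's best replies are V→A0, W→A4, X→A1, Y→A3, Z→A3; Echo's induced payoffs 6, 8, 9, 8, 10; outcome (A3, Z), payoffs (8, 10).
Echo gets 10 moving first and 9 moving second, so Echo prefers to move first.

first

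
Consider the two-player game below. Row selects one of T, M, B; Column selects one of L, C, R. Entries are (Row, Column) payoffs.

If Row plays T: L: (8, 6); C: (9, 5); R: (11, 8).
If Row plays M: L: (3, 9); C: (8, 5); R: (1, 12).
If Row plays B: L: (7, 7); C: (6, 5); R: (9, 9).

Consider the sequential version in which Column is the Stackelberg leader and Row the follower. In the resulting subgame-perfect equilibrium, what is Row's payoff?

Work backward from Row's decision.
- L: BR = T, leader payoff 6.
- C: BR = T, leader payoff 5.
- R: BR = T, leader payoff 8.
Maximizing over 6, 5, 8, Column chooses R. Subgame-perfect outcome: (T, R) with payoffs (11, 8).

11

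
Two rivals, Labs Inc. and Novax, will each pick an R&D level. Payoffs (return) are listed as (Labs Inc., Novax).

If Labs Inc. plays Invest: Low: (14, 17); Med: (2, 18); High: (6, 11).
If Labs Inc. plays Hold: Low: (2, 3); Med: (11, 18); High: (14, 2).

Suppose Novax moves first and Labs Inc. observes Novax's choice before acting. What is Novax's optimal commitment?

Labs Inc. best-responds to each possible Novax move:
- Low → Labs Inc. plays Invest (best of 14, 2); Novax gets 17.
- Med → Labs Inc. plays Hold (best of 2, 11); Novax gets 18.
- High → Labs Inc. plays Hold (best of 6, 14); Novax gets 2.
Maximizing over 17, 18, 2, Novax chooses Med. Subgame-perfect outcome: (Hold, Med) with payoffs (11, 18).

Med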